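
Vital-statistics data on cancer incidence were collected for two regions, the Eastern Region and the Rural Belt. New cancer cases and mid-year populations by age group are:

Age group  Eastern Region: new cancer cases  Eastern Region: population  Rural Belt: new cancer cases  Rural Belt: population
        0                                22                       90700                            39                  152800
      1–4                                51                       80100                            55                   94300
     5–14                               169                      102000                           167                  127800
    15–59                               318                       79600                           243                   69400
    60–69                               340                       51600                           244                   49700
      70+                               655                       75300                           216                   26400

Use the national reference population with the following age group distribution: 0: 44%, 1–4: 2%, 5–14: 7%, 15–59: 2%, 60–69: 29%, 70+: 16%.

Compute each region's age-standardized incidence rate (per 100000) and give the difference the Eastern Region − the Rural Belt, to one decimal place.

60.0

Age-specific rates per 100000 for the Eastern Region: 24.26, 63.67, 165.69, 399.50, 658.91, 869.85.
For the Rural Belt: 25.52, 58.32, 130.67, 350.14, 490.95, 818.18.
Standard weights: 0.44, 0.02, 0.07, 0.02, 0.29, 0.16.
The Eastern Region: 0.4400×24.26 + 0.0200×63.67 + 0.0700×165.69 + 0.0200×399.50 + 0.2900×658.91 + 0.1600×869.85 = 361.7958 per 100000.
The Rural Belt: 0.4400×25.52 + 0.0200×58.32 + 0.0700×130.67 + 0.0200×350.14 + 0.2900×490.95 + 0.1600×818.18 = 301.8302 per 100000.
Difference = 361.7958 − 301.8302 = 59.9657.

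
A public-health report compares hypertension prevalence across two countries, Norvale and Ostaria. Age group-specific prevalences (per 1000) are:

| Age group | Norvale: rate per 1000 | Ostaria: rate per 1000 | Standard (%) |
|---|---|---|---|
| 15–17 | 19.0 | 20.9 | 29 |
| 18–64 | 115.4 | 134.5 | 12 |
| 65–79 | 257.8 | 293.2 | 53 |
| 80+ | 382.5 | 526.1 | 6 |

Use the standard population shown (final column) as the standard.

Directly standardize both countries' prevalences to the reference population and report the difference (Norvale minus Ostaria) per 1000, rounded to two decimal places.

Standard weights: 0.29, 0.12, 0.53, 0.06.
Norvale: 0.2900×19.0 + 0.1200×115.4 + 0.5300×257.8 + 0.0600×382.5 = 178.9420 per 1000.
Ostaria: 0.2900×20.9 + 0.1200×134.5 + 0.5300×293.2 + 0.0600×526.1 = 209.1630 per 1000.
Difference = 178.9420 − 209.1630 = -30.2210.

-30.22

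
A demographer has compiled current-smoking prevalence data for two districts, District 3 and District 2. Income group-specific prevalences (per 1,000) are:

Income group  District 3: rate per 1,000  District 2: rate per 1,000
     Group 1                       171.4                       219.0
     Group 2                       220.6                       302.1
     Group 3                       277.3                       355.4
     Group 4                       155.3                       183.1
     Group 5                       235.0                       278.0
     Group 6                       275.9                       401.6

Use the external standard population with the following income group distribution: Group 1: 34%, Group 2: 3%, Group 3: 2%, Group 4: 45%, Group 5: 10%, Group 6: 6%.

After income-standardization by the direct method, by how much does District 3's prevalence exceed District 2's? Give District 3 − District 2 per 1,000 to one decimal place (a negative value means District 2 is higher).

-44.5

Standard weights: 0.34, 0.03, 0.02, 0.45, 0.10, 0.06.
District 3: 0.3400×171.4 + 0.0300×220.6 + 0.0200×277.3 + 0.4500×155.3 + 0.1000×235.0 + 0.0600×275.9 = 180.3790 per 1,000.
District 2: 0.3400×219.0 + 0.0300×302.1 + 0.0200×355.4 + 0.4500×183.1 + 0.1000×278.0 + 0.0600×401.6 = 224.9220 per 1,000.
Difference = 180.3790 − 224.9220 = -44.5430.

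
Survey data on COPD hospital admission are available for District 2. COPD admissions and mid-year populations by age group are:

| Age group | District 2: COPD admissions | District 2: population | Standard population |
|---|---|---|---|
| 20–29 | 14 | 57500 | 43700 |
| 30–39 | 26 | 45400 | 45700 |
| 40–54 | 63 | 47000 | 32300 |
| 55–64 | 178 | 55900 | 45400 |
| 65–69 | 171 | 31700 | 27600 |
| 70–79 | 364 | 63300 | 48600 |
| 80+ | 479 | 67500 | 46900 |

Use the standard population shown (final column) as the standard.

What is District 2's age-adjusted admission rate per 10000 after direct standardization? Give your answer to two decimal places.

33.97

Age-specific rates per 10000 for District 2: 2.43, 5.73, 13.40, 31.84, 53.94, 57.50, 70.96.
Standard total = 290200; weights = 0.1506, 0.1575, 0.1113, 0.1564, 0.0951, 0.1675, 0.1616.
Standardized rate: 0.1506×2.43 + 0.1575×5.73 + 0.1113×13.40 + 0.1564×31.84 + 0.0951×53.94 + 0.1675×57.50 + 0.1616×70.96 = 33.9711 per 10000.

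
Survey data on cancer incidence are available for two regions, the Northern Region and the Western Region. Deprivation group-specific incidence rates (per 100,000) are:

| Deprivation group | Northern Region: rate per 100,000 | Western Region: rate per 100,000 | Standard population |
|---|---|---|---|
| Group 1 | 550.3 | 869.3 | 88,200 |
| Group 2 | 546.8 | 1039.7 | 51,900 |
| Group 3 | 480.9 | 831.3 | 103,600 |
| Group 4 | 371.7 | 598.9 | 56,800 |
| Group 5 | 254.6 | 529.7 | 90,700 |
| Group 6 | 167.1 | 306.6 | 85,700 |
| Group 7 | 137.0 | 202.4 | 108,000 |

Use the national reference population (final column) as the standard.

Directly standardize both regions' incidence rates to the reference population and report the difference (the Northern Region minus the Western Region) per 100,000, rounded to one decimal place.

Standard total = 584,900; weights = 0.1508, 0.0887, 0.1771, 0.0971, 0.1551, 0.1465, 0.1846.
The Northern Region: 0.1508×550.3 + 0.0887×546.8 + 0.1771×480.9 + 0.0971×371.7 + 0.1551×254.6 + 0.1465×167.1 + 0.1846×137.0 = 342.0377 per 100,000.
The Western Region: 0.1508×869.3 + 0.0887×1039.7 + 0.1771×831.3 + 0.0971×598.9 + 0.1551×529.7 + 0.1465×306.6 + 0.1846×202.4 = 593.1809 per 100,000.
Difference = 342.0377 − 593.1809 = -251.1432.

-251.1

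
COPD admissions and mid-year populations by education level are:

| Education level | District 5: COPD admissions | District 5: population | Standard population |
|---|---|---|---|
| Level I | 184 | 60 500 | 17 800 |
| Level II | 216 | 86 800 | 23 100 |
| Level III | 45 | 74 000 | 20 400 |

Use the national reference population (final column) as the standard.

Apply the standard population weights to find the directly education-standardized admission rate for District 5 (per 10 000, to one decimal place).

20.2

Education-specific rates per 10 000 for District 5: 30.41, 24.88, 6.08.
Standard total = 61 300; weights = 0.2904, 0.3768, 0.3328.
Standardized rate: 0.2904×30.41 + 0.3768×24.88 + 0.3328×6.08 = 20.2324 per 10 000.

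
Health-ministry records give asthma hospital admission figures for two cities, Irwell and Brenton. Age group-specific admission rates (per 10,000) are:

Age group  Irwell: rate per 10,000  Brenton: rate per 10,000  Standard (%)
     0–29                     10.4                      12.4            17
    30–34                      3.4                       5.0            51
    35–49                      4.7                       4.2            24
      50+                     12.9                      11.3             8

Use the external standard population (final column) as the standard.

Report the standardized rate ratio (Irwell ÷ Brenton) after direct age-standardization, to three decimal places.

Standard weights: 0.17, 0.51, 0.24, 0.08.
Irwell: 0.1700×10.4 + 0.5100×3.4 + 0.2400×4.7 + 0.0800×12.9 = 5.6620 per 10,000.
Brenton: 0.1700×12.4 + 0.5100×5.0 + 0.2400×4.2 + 0.0800×11.3 = 6.5700 per 10,000.
Ratio = 5.6620 ÷ 6.5700 = 0.86180.

0.862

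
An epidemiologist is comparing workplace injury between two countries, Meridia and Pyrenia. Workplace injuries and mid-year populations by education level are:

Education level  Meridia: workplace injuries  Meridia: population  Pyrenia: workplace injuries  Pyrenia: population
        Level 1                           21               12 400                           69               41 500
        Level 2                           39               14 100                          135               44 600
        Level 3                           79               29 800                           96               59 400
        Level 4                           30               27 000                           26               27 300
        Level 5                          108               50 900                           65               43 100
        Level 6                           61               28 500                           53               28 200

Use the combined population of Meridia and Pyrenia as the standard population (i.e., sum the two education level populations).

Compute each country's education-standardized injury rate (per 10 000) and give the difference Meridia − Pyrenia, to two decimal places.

Education-specific rates per 10 000 for Meridia: 16.94, 27.66, 26.51, 11.11, 21.22, 21.40.
For Pyrenia: 16.63, 30.27, 16.16, 9.52, 15.08, 18.79.
Combined standard total = 406 800; weights = 0.1325, 0.1443, 0.2193, 0.1335, 0.2311, 0.1394.
Meridia: 0.1325×16.94 + 0.1443×27.66 + 0.2193×26.51 + 0.1335×11.11 + 0.2311×21.22 + 0.1394×21.40 = 21.4173 per 10 000.
Pyrenia: 0.1325×16.63 + 0.1443×30.27 + 0.2193×16.16 + 0.1335×9.52 + 0.2311×15.08 + 0.1394×18.79 = 17.4902 per 10 000.
Difference = 21.4173 − 17.4902 = 3.9271.

3.93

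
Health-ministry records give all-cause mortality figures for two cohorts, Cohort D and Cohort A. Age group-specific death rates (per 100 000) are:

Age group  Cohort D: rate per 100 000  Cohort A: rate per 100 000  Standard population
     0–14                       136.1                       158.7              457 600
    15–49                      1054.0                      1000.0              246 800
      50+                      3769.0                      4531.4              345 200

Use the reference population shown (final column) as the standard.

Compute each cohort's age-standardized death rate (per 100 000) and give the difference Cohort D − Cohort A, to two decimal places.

Standard total = 1 049 600; weights = 0.4360, 0.2351, 0.3289.
Cohort D: 0.4360×136.1 + 0.2351×1054.0 + 0.3289×3769.0 = 1546.7467 per 100 000.
Cohort A: 0.4360×158.7 + 0.2351×1000.0 + 0.3289×4531.4 = 1794.6460 per 100 000.
Difference = 1546.7467 − 1794.6460 = -247.8992.

-247.90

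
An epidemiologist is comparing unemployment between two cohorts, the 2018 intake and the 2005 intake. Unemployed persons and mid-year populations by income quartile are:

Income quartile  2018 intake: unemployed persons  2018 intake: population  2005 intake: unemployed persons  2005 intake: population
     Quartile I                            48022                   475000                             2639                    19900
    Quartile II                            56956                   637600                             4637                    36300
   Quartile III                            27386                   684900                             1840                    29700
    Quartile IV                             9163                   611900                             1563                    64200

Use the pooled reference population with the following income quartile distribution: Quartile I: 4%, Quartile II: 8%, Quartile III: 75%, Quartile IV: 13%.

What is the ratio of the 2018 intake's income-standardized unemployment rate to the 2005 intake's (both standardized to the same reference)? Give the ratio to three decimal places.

Income-specific rates per 1000 for the 2018 intake: 101.099, 89.329, 39.985, 14.975.
For the 2005 intake: 132.613, 127.741, 61.953, 24.346.
Standard weights: 0.04, 0.08, 0.75, 0.13.
The 2018 intake: 0.0400×101.099 + 0.0800×89.329 + 0.7500×39.985 + 0.1300×14.975 = 43.1260 per 1000.
The 2005 intake: 0.0400×132.613 + 0.0800×127.741 + 0.7500×61.953 + 0.1300×24.346 = 65.1534 per 1000.
Ratio = 43.1260 ÷ 65.1534 = 0.66191.

0.662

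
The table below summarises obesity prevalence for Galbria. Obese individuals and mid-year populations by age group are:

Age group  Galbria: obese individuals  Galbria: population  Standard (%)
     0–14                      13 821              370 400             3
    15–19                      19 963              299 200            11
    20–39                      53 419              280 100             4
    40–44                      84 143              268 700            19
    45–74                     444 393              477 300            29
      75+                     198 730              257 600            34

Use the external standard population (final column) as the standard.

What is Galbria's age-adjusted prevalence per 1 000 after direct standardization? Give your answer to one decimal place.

Age-specific rates per 1 000 for Galbria: 37.314, 66.721, 190.714, 313.148, 931.056, 771.467.
Standard weights: 0.03, 0.11, 0.04, 0.19, 0.29, 0.34.
Standardized rate: 0.0300×37.314 + 0.1100×66.721 + 0.0400×190.714 + 0.1900×313.148 + 0.2900×931.056 + 0.3400×771.467 = 607.8907 per 1 000.

607.9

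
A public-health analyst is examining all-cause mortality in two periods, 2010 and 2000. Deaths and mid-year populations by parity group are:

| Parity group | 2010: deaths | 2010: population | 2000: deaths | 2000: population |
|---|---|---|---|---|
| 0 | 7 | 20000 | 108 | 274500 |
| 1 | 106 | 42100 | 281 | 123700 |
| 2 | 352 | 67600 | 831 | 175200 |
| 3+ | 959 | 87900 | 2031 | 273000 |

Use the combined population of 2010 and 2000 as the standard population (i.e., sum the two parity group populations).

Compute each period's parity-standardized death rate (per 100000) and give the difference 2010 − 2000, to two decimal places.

Parity-specific rates per 100000 for 2010: 35.00, 251.78, 520.71, 1091.01.
For 2000: 39.34, 227.16, 474.32, 743.96.
Combined standard total = 1064000; weights = 0.2768, 0.1558, 0.2282, 0.3392.
2010: 0.2768×35.00 + 0.1558×251.78 + 0.2282×520.71 + 0.3392×1091.01 = 537.8080 per 100000.
2000: 0.2768×39.34 + 0.1558×227.16 + 0.2282×474.32 + 0.3392×743.96 = 406.8683 per 100000.
Difference = 537.8080 − 406.8683 = 130.9397.

130.94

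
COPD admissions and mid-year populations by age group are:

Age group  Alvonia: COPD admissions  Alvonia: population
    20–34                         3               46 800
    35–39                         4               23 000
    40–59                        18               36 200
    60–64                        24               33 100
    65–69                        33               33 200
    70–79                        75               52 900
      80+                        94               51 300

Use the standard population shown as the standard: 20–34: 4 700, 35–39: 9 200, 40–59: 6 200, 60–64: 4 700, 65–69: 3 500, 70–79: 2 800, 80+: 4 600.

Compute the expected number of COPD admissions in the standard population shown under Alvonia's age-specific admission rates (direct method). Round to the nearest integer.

24

Age-specific rates per 10 000 for Alvonia: 0.64, 1.74, 4.97, 7.25, 9.94, 14.18, 18.32.
Expected COPD admissions = Σ (standard pop × age-specific rate ÷ 10 000)
= 4 700×0.64/10 000 + 9 200×1.74/10 000 + 6 200×4.97/10 000 + 4 700×7.25/10 000 + 3 500×9.94/10 000 + 2 800×14.18/10 000 + 4 600×18.32/10 000
= 0.30 + 1.60 + 3.08 + 3.41 + 3.48 + 3.97 + 8.43 = 24.27.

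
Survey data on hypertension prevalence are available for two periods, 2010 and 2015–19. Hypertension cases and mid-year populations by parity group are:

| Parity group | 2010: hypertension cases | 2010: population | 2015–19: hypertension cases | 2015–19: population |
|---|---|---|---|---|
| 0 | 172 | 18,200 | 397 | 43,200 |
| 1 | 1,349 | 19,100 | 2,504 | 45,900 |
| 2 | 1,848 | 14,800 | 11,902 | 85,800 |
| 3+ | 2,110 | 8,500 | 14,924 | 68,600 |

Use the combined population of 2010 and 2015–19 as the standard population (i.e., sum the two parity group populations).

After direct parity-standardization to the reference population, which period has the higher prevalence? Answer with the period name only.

Parity-specific rates per 1,000 for 2010: 9.451, 70.628, 124.865, 248.235.
For 2015–19: 9.190, 54.553, 138.718, 217.551.
Combined standard total = 304,100; weights = 0.2019, 0.2137, 0.3308, 0.2535.
2010: 0.2019×9.451 + 0.2137×70.628 + 0.3308×124.865 + 0.2535×248.235 = 121.2478 per 1,000.
2015–19: 0.2019×9.190 + 0.2137×54.553 + 0.3308×138.718 + 0.2535×217.551 = 114.5624 per 1,000.
The crude rates (90.41 vs 122.08) would put 2015–19 higher, but that reflects its parity composition; once standardized to a common parity structure, 2010 has the higher underlying rate.

2010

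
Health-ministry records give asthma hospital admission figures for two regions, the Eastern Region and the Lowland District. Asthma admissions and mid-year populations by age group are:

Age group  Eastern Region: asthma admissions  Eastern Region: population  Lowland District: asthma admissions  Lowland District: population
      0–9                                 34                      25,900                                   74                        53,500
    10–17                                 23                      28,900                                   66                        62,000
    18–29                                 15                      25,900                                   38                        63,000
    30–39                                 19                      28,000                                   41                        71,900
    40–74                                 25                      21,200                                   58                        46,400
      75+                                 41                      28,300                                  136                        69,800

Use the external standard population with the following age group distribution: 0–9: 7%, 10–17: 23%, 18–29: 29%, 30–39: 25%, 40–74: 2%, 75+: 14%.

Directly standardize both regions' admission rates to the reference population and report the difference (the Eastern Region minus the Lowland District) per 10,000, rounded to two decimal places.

Age-specific rates per 10,000 for the Eastern Region: 13.13, 7.96, 5.79, 6.79, 11.79, 14.49.
For the Lowland District: 13.83, 10.65, 6.03, 5.70, 12.50, 19.48.
Standard weights: 0.07, 0.23, 0.29, 0.25, 0.02, 0.14.
The Eastern Region: 0.0700×13.13 + 0.2300×7.96 + 0.2900×5.79 + 0.2500×6.79 + 0.0200×11.79 + 0.1400×14.49 = 8.3895 per 10,000.
The Lowland District: 0.0700×13.83 + 0.2300×10.65 + 0.2900×6.03 + 0.2500×5.70 + 0.0200×12.50 + 0.1400×19.48 = 9.5692 per 10,000.
Difference = 8.3895 − 9.5692 = -1.1798.

-1.18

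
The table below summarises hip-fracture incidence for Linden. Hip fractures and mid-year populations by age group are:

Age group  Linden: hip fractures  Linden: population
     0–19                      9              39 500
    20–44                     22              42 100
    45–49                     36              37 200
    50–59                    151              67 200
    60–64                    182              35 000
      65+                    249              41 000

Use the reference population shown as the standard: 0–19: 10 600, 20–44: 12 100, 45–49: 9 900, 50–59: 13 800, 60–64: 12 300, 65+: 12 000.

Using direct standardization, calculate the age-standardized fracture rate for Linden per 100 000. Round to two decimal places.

Age-specific rates per 100 000 for Linden: 22.78, 52.26, 96.77, 224.70, 520.00, 607.32.
Standard total = 70 700; weights = 0.1499, 0.1711, 0.1400, 0.1952, 0.1740, 0.1697.
Standardized rate: 0.1499×22.78 + 0.1711×52.26 + 0.1400×96.77 + 0.1952×224.70 + 0.1740×520.00 + 0.1697×607.32 = 263.3180 per 100 000.

263.32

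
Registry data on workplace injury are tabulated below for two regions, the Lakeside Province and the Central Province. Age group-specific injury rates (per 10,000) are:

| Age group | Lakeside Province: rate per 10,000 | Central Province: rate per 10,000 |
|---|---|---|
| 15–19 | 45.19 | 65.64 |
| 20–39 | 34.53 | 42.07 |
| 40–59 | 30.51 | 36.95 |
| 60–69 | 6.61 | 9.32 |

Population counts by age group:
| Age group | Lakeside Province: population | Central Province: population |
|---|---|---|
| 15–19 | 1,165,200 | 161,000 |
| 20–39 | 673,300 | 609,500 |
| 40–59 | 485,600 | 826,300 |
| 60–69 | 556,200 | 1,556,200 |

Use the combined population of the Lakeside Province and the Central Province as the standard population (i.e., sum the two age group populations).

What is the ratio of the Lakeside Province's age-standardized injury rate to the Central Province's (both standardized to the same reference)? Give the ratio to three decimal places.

Combined standard total = 6,033,300; weights = 0.2198, 0.2126, 0.2174, 0.3501.
The Lakeside Province: 0.2198×45.19 + 0.2126×34.53 + 0.2174×30.51 + 0.3501×6.61 = 26.2236 per 10,000.
The Central Province: 0.2198×65.64 + 0.2126×42.07 + 0.2174×36.95 + 0.3501×9.32 = 34.6711 per 10,000.
Ratio = 26.2236 ÷ 34.6711 = 0.75635.

0.756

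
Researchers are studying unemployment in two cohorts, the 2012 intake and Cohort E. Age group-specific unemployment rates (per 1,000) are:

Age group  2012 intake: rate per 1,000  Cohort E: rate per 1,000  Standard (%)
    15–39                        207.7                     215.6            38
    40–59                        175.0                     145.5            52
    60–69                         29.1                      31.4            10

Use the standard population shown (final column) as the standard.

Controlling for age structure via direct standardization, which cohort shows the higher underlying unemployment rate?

2012 intake

Standard weights: 0.38, 0.52, 0.10.
The 2012 intake: 0.3800×207.7 + 0.5200×175.0 + 0.1000×29.1 = 172.8360 per 1,000.
Cohort E: 0.3800×215.6 + 0.5200×145.5 + 0.1000×31.4 = 160.7280 per 1,000.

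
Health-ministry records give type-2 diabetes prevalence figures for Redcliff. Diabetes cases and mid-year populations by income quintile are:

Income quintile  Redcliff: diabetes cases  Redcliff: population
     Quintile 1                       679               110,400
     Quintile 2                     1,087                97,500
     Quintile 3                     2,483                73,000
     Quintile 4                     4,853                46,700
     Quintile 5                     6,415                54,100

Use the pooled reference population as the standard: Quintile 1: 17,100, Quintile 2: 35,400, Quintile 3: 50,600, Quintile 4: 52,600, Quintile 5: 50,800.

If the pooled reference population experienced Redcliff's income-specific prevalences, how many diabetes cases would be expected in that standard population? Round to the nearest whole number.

Income-specific rates per 1,000 for Redcliff: 6.150, 11.149, 34.014, 103.919, 118.577.
Expected diabetes cases = Σ (standard pop × income-specific rate ÷ 1,000)
= 17,100×6.150/1,000 + 35,400×11.149/1,000 + 50,600×34.014/1,000 + 52,600×103.919/1,000 + 50,800×118.577/1,000
= 105.17 + 394.66 + 1721.09 + 5466.12 + 6023.70 = 13710.75.

13711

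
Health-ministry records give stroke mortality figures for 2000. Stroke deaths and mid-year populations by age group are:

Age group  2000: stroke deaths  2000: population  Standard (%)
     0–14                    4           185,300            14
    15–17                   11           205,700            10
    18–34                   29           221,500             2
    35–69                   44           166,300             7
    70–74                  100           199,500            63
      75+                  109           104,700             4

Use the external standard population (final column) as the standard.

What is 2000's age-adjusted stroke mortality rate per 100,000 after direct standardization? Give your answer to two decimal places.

Age-specific rates per 100,000 for 2000: 2.16, 5.35, 13.09, 26.46, 50.13, 104.11.
Standard weights: 0.14, 0.10, 0.02, 0.07, 0.63, 0.04.
Standardized rate: 0.1400×2.16 + 0.1000×5.35 + 0.0200×13.09 + 0.0700×26.46 + 0.6300×50.13 + 0.0400×104.11 = 38.6941 per 100,000.

38.69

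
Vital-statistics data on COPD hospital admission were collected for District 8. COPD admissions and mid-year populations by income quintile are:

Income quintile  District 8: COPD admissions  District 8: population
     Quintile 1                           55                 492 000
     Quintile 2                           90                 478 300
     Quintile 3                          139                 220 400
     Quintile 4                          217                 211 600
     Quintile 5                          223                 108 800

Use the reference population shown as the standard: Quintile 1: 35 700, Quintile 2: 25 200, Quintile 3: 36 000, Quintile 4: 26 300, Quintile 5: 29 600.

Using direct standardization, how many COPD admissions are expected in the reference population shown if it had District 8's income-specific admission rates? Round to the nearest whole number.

Income-specific rates per 10 000 for District 8: 1.12, 1.88, 6.31, 10.26, 20.50.
Expected COPD admissions = Σ (standard pop × income-specific rate ÷ 10 000)
= 35 700×1.12/10 000 + 25 200×1.88/10 000 + 36 000×6.31/10 000 + 26 300×10.26/10 000 + 29 600×20.50/10 000
= 3.99 + 4.74 + 22.70 + 26.97 + 60.67 = 119.08.

119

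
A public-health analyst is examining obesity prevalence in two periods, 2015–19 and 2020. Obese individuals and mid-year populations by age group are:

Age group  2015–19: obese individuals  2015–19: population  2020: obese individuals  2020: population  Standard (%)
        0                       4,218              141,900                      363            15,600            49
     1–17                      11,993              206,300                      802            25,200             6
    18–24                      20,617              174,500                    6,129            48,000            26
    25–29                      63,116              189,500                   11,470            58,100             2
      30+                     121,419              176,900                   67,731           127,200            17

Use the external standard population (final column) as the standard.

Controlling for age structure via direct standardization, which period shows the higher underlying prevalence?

Age-specific rates per 1,000 for 2015–19: 29.725, 58.134, 118.149, 333.066, 686.371.
For 2020: 23.269, 31.825, 127.688, 197.418, 532.476.
Standard weights: 0.49, 0.06, 0.26, 0.02, 0.17.
2015–19: 0.4900×29.725 + 0.0600×58.134 + 0.2600×118.149 + 0.0200×333.066 + 0.1700×686.371 = 172.1165 per 1,000.
2020: 0.4900×23.269 + 0.0600×31.825 + 0.2600×127.688 + 0.0200×197.418 + 0.1700×532.476 = 140.9796 per 1,000.
The crude rates (248.97 vs 315.56) would put 2020 higher, but that reflects its age composition; once standardized to a common age structure, 2015–19 has the higher underlying rate.

2015–19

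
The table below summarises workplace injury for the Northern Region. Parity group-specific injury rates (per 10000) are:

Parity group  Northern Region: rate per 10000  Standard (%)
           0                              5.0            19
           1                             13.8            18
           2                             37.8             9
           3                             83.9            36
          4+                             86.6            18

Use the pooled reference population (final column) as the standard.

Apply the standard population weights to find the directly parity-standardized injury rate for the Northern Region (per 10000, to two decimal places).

Standard weights: 0.19, 0.18, 0.09, 0.36, 0.18.
Standardized rate: 0.1900×5.0 + 0.1800×13.8 + 0.0900×37.8 + 0.3600×83.9 + 0.1800×86.6 = 52.6280 per 10000.

52.63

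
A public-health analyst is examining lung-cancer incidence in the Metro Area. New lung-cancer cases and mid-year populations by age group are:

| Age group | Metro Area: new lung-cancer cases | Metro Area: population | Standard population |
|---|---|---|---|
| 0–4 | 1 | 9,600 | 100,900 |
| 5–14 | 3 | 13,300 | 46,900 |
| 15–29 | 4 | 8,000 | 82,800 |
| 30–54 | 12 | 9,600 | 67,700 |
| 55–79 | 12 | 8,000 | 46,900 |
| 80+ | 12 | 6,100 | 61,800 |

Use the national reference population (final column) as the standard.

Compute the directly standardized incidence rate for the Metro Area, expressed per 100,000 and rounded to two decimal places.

83.30

Age-specific rates per 100,000 for the Metro Area: 10.42, 22.56, 50.00, 125.00, 150.00, 196.72.
Standard total = 407,000; weights = 0.2479, 0.1152, 0.2034, 0.1663, 0.1152, 0.1518.
Standardized rate: 0.2479×10.42 + 0.1152×22.56 + 0.2034×50.00 + 0.1663×125.00 + 0.1152×150.00 + 0.1518×196.72 = 83.3018 per 100,000.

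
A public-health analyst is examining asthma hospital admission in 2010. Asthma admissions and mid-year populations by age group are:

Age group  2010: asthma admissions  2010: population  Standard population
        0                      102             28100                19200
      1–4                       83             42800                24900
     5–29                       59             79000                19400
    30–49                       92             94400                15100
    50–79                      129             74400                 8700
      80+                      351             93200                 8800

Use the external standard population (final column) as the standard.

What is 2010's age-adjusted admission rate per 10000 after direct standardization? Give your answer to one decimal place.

20.3

Age-specific rates per 10000 for 2010: 36.30, 19.39, 7.47, 9.75, 17.34, 37.66.
Standard total = 96100; weights = 0.1998, 0.2591, 0.2019, 0.1571, 0.0905, 0.0916.
Standardized rate: 0.1998×36.30 + 0.2591×19.39 + 0.2019×7.47 + 0.1571×9.75 + 0.0905×17.34 + 0.0916×37.66 = 20.3343 per 10000.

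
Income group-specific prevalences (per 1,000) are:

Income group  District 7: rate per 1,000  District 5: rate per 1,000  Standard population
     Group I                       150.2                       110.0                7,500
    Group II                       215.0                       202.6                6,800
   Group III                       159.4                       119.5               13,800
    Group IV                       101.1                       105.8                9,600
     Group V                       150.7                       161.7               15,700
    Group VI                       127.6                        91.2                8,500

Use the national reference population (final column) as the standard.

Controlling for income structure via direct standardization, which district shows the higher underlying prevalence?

Standard total = 61,900; weights = 0.1212, 0.1099, 0.2229, 0.1551, 0.2536, 0.1373.
District 7: 0.1212×150.2 + 0.1099×215.0 + 0.2229×159.4 + 0.1551×101.1 + 0.2536×150.7 + 0.1373×127.6 = 148.7782 per 1,000.
District 5: 0.1212×110.0 + 0.1099×202.6 + 0.2229×119.5 + 0.1551×105.8 + 0.2536×161.7 + 0.1373×91.2 = 132.1704 per 1,000.

District 7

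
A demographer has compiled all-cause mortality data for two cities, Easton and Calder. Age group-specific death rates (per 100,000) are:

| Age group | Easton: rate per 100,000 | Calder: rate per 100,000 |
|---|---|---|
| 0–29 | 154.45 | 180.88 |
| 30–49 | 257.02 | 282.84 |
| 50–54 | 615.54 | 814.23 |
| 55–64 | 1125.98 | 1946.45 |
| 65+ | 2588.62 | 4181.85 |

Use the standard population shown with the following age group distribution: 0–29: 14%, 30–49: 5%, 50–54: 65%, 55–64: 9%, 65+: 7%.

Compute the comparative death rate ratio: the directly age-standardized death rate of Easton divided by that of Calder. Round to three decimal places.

Standard weights: 0.14, 0.05, 0.65, 0.09, 0.07.
Easton: 0.1400×154.45 + 0.0500×257.02 + 0.6500×615.54 + 0.0900×1125.98 + 0.0700×2588.62 = 717.1166 per 100,000.
Calder: 0.1400×180.88 + 0.0500×282.84 + 0.6500×814.23 + 0.0900×1946.45 + 0.0700×4181.85 = 1036.6247 per 100,000.
Ratio = 717.1166 ÷ 1036.6247 = 0.69178.

0.692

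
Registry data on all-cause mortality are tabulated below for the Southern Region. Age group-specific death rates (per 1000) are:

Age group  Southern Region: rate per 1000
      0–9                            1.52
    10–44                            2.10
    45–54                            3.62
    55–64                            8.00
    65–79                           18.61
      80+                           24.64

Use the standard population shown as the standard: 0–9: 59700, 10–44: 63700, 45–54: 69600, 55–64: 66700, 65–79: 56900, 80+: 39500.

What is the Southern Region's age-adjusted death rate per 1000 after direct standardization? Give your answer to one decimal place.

Standard total = 356100; weights = 0.1676, 0.1789, 0.1955, 0.1873, 0.1598, 0.1109.
Standardized rate: 0.1676×1.52 + 0.1789×2.10 + 0.1955×3.62 + 0.1873×8.00 + 0.1598×18.61 + 0.1109×24.64 = 8.5433 per 1000.

8.5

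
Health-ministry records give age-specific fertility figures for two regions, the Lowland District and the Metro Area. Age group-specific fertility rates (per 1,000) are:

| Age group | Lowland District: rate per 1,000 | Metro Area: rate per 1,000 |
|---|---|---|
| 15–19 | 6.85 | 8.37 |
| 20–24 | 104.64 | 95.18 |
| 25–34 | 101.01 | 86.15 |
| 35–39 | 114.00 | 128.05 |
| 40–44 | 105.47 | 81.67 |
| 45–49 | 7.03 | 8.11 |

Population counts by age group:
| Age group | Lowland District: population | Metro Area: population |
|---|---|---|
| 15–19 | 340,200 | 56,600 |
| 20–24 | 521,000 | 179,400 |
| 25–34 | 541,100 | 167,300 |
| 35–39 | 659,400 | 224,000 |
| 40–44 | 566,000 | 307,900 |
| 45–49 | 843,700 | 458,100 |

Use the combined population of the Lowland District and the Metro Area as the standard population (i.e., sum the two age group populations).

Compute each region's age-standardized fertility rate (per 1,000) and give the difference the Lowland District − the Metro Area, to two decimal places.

Combined standard total = 4,864,700; weights = 0.0816, 0.1440, 0.1456, 0.1816, 0.1796, 0.2676.
The Lowland District: 0.0816×6.85 + 0.1440×104.64 + 0.1456×101.01 + 0.1816×114.00 + 0.1796×105.47 + 0.2676×7.03 = 71.8632 per 1,000.
The Metro Area: 0.0816×8.37 + 0.1440×95.18 + 0.1456×86.15 + 0.1816×128.05 + 0.1796×81.67 + 0.2676×8.11 = 67.0262 per 1,000.
Difference = 71.8632 − 67.0262 = 4.8370.

4.84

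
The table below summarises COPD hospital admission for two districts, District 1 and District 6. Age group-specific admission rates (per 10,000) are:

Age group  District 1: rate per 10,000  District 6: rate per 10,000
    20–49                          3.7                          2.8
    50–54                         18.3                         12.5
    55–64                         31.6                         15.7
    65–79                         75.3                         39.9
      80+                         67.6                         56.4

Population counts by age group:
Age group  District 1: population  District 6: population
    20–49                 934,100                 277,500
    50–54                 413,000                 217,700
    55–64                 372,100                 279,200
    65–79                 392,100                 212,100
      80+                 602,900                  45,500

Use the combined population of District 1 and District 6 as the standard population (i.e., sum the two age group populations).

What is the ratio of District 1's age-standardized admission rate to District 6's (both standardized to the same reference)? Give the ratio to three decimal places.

Combined standard total = 3,746,200; weights = 0.3234, 0.1684, 0.1739, 0.1613, 0.1731.
District 1: 0.3234×3.7 + 0.1684×18.3 + 0.1739×31.6 + 0.1613×75.3 + 0.1731×67.6 = 33.6164 per 10,000.
District 6: 0.3234×2.8 + 0.1684×12.5 + 0.1739×15.7 + 0.1613×39.9 + 0.1731×56.4 = 21.9366 per 10,000.
Ratio = 33.6164 ÷ 21.9366 = 1.53243.

1.532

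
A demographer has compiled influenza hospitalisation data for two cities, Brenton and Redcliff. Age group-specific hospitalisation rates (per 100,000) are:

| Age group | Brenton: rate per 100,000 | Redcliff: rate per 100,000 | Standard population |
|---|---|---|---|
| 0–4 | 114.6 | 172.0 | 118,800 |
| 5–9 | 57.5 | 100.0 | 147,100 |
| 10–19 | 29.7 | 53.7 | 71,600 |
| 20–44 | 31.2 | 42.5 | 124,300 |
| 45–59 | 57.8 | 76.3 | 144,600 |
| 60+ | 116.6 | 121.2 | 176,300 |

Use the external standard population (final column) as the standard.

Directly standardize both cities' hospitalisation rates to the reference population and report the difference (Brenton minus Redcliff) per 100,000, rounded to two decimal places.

Standard total = 782,700; weights = 0.1518, 0.1879, 0.0915, 0.1588, 0.1847, 0.2252.
Brenton: 0.1518×114.6 + 0.1879×57.5 + 0.0915×29.7 + 0.1588×31.2 + 0.1847×57.8 + 0.2252×116.6 = 72.8144 per 100,000.
Redcliff: 0.1518×172.0 + 0.1879×100.0 + 0.0915×53.7 + 0.1588×42.5 + 0.1847×76.3 + 0.2252×121.2 = 97.9581 per 100,000.
Difference = 72.8144 − 97.9581 = -25.1437.

-25.14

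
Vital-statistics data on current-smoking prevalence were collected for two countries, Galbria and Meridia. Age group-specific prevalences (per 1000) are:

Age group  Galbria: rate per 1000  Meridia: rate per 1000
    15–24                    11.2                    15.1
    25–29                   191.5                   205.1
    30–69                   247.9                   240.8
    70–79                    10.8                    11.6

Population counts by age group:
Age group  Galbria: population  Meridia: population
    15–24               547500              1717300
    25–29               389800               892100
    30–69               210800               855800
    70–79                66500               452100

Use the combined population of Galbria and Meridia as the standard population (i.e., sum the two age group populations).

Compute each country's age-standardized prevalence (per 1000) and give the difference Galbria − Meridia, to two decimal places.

Combined standard total = 5131900; weights = 0.4413, 0.2498, 0.2078, 0.1011.
Galbria: 0.4413×11.2 + 0.2498×191.5 + 0.2078×247.9 + 0.1011×10.8 = 105.3919 per 1000.
Meridia: 0.4413×15.1 + 0.2498×205.1 + 0.2078×240.8 + 0.1011×11.6 = 109.1154 per 1000.
Difference = 105.3919 − 109.1154 = -3.7235.

-3.72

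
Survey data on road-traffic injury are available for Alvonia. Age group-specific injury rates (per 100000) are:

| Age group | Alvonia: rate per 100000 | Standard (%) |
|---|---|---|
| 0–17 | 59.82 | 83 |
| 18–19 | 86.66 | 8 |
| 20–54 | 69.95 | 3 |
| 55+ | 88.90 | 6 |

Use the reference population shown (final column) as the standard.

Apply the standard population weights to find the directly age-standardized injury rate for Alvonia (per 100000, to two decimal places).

Standard weights: 0.83, 0.08, 0.03, 0.06.
Standardized rate: 0.8300×59.82 + 0.0800×86.66 + 0.0300×69.95 + 0.0600×88.90 = 64.0159 per 100000.

64.02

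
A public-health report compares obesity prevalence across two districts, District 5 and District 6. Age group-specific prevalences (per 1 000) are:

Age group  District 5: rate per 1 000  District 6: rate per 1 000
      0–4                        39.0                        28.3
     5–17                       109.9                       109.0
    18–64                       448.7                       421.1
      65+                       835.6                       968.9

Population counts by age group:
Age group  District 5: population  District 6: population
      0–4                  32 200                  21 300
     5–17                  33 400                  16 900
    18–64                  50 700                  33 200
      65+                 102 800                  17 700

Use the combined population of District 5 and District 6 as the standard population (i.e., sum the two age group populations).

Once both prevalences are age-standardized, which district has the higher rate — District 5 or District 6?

Combined standard total = 308 200; weights = 0.1736, 0.1632, 0.2722, 0.3910.
District 5: 0.1736×39.0 + 0.1632×109.9 + 0.2722×448.7 + 0.3910×835.6 = 473.5568 per 1 000.
District 6: 0.1736×28.3 + 0.1632×109.0 + 0.2722×421.1 + 0.3910×968.9 = 516.1567 per 1 000.
The crude rates (518.37 vs 376.82) would put District 5 higher, but that reflects its age composition; once standardized to a common age structure, District 6 has the higher underlying rate.

District 6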